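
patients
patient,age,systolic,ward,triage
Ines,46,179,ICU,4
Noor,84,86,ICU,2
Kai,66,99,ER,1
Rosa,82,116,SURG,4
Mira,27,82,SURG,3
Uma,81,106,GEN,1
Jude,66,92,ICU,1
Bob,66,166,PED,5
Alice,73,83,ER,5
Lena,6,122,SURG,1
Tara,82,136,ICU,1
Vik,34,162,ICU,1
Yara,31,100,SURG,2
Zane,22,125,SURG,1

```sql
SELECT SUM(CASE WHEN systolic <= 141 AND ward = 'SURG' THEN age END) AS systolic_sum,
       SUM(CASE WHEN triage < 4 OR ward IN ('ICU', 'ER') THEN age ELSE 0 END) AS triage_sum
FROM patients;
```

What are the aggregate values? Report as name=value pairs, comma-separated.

[systolic_sum: systolic <= 141 AND ward = 'SURG']
patient=Ines: ✗
patient=Noor: ✗
patient=Kai: ✗
patient=Rosa: ✓ → 82
patient=Mira: ✓ → 27
patient=Uma: ✗
patient=Jude: ✗
patient=Bob: ✗
patient=Alice: ✗
patient=Lena: ✓ → 6
patient=Tara: ✗
patient=Vik: ✗
patient=Yara: ✓ → 31
patient=Zane: ✓ → 22
systolic_sum = 82 + 27 + 6 + 31 + 22 = 168
—
[triage_sum: triage < 4 OR ward IN ('ICU', 'ER')]
patient=Ines: ✓ → 46
patient=Noor: ✓ → 84
patient=Kai: ✓ → 66
patient=Rosa: ✗
patient=Mira: ✓ → 27
patient=Uma: ✓ → 81
patient=Jude: ✓ → 66
patient=Bob: ✗
patient=Alice: ✓ → 73
patient=Lena: ✓ → 6
patient=Tara: ✓ → 82
patient=Vik: ✓ → 34
patient=Yara: ✓ → 31
patient=Zane: ✓ → 22
triage_sum = 46 + 84 + 66 + 27 + 81 + 66 + 73 + 6 + 82 + 34 + 31 + 22 = 618

systolic_sum=168, triage_sum=618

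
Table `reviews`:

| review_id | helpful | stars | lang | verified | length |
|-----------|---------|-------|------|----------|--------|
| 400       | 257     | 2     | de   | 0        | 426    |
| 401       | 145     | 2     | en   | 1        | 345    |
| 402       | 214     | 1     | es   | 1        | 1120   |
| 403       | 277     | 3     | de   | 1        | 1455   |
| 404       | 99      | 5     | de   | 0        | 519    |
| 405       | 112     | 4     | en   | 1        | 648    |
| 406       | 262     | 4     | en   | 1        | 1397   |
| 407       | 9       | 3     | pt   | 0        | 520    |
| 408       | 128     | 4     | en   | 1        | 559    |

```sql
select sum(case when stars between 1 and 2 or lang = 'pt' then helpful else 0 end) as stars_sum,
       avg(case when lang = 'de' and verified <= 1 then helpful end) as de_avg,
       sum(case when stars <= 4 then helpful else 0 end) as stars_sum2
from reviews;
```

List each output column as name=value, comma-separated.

stars_sum=625, de_avg=211, stars_sum2=1404

[stars_sum: stars between 1 and 2 or lang = 'pt']
review_id=400: ✓ → 257
review_id=401: ✓ → 145
review_id=402: ✓ → 214
review_id=403: ✗
review_id=404: ✗
review_id=405: ✗
review_id=406: ✗
review_id=407: ✓ → 9
review_id=408: ✗
stars_sum = 257 + 145 + 214 + 9 = 625
—
[de_avg: lang = 'de' and verified <= 1]
review_id=400: ✓ → 257
review_id=401: ✗
review_id=402: ✗
review_id=403: ✓ → 277
review_id=404: ✓ → 99
review_id=405: ✗
review_id=406: ✗
review_id=407: ✗
review_id=408: ✗
de_avg = (257 + 277 + 99) / 3 = 211
—
[stars_sum2: stars <= 4]
review_id=400: ✓ → 257
review_id=401: ✓ → 145
review_id=402: ✓ → 214
review_id=403: ✓ → 277
review_id=404: ✗
review_id=405: ✓ → 112
review_id=406: ✓ → 262
review_id=407: ✓ → 9
review_id=408: ✓ → 128
stars_sum2 = 257 + 145 + 214 + 277 + 112 + 262 + 9 + 128 = 1404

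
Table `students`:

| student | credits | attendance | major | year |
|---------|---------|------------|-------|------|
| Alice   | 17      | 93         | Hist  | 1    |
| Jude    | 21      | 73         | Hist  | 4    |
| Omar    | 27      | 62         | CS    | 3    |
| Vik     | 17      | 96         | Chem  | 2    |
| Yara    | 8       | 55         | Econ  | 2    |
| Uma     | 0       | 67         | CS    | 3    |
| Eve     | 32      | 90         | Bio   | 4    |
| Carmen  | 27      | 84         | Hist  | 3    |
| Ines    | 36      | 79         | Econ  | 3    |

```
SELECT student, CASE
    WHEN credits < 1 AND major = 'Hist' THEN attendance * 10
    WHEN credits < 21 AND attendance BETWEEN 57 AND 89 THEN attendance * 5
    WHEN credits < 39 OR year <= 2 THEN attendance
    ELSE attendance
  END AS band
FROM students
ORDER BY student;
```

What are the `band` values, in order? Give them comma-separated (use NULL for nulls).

student=Alice: credits < 39 OR year <= 2 → 93
student=Carmen: credits < 39 OR year <= 2 → 84
student=Eve: credits < 39 OR year <= 2 → 90
student=Ines: credits < 39 OR year <= 2 → 79
student=Jude: credits < 39 OR year <= 2 → 73
student=Omar: credits < 39 OR year <= 2 → 62
student=Uma: credits < 21 AND attendance BETWEEN 57 AND 89 → 335
student=Vik: credits < 39 OR year <= 2 → 96
student=Yara: credits < 39 OR year <= 2 → 55

93, 84, 90, 79, 73, 62, 335, 96, 55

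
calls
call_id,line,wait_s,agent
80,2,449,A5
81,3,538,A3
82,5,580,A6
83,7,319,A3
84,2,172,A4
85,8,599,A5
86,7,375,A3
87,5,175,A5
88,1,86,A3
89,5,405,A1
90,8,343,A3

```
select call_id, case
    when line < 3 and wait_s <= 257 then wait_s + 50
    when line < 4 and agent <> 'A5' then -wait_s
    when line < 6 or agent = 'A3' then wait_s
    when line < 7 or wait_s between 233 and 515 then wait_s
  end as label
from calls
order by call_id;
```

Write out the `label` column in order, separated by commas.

449, -538, 580, 319, 222, NULL, 375, 175, 136, 405, 343

call_id=80: line < 6 or agent = 'A3' → 449
call_id=81: line < 4 and agent <> 'A5' → -538
call_id=82: line < 6 or agent = 'A3' → 580
call_id=83: line < 6 or agent = 'A3' → 319
call_id=84: line < 3 and wait_s <= 257 → 222
call_id=85: (no match → NULL) → NULL
call_id=86: line < 6 or agent = 'A3' → 375
call_id=87: line < 6 or agent = 'A3' → 175
call_id=88: line < 3 and wait_s <= 257 → 136
call_id=89: line < 6 or agent = 'A3' → 405
call_id=90: line < 6 or agent = 'A3' → 343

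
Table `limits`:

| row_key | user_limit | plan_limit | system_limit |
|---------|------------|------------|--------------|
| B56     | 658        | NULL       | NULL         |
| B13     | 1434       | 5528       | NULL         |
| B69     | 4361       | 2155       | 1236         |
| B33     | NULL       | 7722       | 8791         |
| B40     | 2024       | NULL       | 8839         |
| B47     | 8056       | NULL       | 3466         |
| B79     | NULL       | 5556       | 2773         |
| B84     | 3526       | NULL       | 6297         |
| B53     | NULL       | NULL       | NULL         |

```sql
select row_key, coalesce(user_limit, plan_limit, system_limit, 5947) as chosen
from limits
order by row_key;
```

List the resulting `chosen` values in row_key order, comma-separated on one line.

row_key=B13: user_limit=1434 → 1434
row_key=B33: user_limit=NULL, plan_limit=7722 → 7722
row_key=B40: user_limit=2024 → 2024
row_key=B47: user_limit=8056 → 8056
row_key=B53: user_limit=NULL, plan_limit=NULL, system_limit=NULL, → literal 5947 → 5947
row_key=B56: user_limit=658 → 658
row_key=B69: user_limit=4361 → 4361
row_key=B79: user_limit=NULL, plan_limit=5556 → 5556
row_key=B84: user_limit=3526 → 3526

1434, 7722, 2024, 8056, 5947, 658, 4361, 5556, 3526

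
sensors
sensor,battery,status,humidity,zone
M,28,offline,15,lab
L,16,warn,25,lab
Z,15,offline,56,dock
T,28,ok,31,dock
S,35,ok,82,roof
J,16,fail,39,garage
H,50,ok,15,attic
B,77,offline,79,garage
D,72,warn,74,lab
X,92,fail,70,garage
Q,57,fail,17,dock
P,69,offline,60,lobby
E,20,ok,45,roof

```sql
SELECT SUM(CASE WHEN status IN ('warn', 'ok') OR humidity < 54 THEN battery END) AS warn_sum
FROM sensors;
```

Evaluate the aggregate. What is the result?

sensor=M: ✓ → 28
sensor=L: ✓ → 16
sensor=Z: ✗
sensor=T: ✓ → 28
sensor=S: ✓ → 35
sensor=J: ✓ → 16
sensor=H: ✓ → 50
sensor=B: ✗
sensor=D: ✓ → 72
sensor=X: ✗
sensor=Q: ✓ → 57
sensor=P: ✗
sensor=E: ✓ → 20
warn_sum = 28 + 16 + 28 + 35 + 16 + 50 + 72 + 57 + 20 = 322

322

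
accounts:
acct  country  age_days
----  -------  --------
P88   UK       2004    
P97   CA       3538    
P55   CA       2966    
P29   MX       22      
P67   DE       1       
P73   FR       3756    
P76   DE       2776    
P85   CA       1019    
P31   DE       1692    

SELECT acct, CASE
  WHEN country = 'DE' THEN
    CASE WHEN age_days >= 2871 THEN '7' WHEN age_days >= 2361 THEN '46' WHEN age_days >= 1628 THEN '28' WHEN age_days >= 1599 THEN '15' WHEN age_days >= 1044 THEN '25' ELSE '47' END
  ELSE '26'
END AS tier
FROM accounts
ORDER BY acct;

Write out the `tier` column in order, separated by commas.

26, 28, 26, 47, 26, 46, 26, 26, 26

acct=P29: country='MX' → outer ELSE → 26
acct=P31: country='DE' → inner[age_days >= 1628] → 28
acct=P55: country='CA' → outer ELSE → 26
acct=P67: country='DE' → inner[ELSE] → 47
acct=P73: country='FR' → outer ELSE → 26
acct=P76: country='DE' → inner[age_days >= 2361] → 46
acct=P85: country='CA' → outer ELSE → 26
acct=P88: country='UK' → outer ELSE → 26
acct=P97: country='CA' → outer ELSE → 26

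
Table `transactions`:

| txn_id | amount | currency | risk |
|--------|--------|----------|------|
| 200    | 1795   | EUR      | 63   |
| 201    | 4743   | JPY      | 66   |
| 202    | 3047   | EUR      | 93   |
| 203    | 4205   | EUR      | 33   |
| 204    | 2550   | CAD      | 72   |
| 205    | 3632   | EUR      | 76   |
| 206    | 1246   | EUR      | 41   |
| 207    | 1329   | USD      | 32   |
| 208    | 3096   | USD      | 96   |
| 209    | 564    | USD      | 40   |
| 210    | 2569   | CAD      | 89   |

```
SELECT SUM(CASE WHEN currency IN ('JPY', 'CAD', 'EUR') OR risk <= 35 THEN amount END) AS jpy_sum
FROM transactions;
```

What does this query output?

25116

txn_id=200: ✓ → 1795
txn_id=201: ✓ → 4743
txn_id=202: ✓ → 3047
txn_id=203: ✓ → 4205
txn_id=204: ✓ → 2550
txn_id=205: ✓ → 3632
txn_id=206: ✓ → 1246
txn_id=207: ✓ → 1329
txn_id=208: ✗
txn_id=209: ✗
txn_id=210: ✓ → 2569
jpy_sum = 1795 + 4743 + 3047 + 4205 + 2550 + 3632 + 1246 + 1329 + 2569 = 25116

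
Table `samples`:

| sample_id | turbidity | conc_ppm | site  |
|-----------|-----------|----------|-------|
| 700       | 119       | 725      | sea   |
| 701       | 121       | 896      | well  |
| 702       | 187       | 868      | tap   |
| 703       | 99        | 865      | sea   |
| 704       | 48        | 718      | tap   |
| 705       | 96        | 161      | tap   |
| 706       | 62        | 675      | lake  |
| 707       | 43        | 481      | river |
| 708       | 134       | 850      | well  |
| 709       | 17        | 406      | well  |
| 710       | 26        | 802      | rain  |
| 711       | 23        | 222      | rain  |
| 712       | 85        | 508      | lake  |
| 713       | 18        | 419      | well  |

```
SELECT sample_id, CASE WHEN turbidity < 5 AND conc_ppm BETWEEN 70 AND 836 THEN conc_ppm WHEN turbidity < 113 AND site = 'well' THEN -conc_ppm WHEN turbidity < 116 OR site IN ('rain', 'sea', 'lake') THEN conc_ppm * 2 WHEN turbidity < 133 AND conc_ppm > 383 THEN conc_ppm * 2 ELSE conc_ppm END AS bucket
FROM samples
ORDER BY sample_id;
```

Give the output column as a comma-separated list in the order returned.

sample_id=700: turbidity < 116 OR site IN ('rain', 'sea', 'lake') → 1450
sample_id=701: turbidity < 133 AND conc_ppm > 383 → 1792
sample_id=702: ELSE → 868
sample_id=703: turbidity < 116 OR site IN ('rain', 'sea', 'lake') → 1730
sample_id=704: turbidity < 116 OR site IN ('rain', 'sea', 'lake') → 1436
sample_id=705: turbidity < 116 OR site IN ('rain', 'sea', 'lake') → 322
sample_id=706: turbidity < 116 OR site IN ('rain', 'sea', 'lake') → 1350
sample_id=707: turbidity < 116 OR site IN ('rain', 'sea', 'lake') → 962
sample_id=708: ELSE → 850
sample_id=709: turbidity < 113 AND site = 'well' → -406
sample_id=710: turbidity < 116 OR site IN ('rain', 'sea', 'lake') → 1604
sample_id=711: turbidity < 116 OR site IN ('rain', 'sea', 'lake') → 444
sample_id=712: turbidity < 116 OR site IN ('rain', 'sea', 'lake') → 1016
sample_id=713: turbidity < 113 AND site = 'well' → -419

1450, 1792, 868, 1730, 1436, 322, 1350, 962, 850, -406, 1604, 444, 1016, -419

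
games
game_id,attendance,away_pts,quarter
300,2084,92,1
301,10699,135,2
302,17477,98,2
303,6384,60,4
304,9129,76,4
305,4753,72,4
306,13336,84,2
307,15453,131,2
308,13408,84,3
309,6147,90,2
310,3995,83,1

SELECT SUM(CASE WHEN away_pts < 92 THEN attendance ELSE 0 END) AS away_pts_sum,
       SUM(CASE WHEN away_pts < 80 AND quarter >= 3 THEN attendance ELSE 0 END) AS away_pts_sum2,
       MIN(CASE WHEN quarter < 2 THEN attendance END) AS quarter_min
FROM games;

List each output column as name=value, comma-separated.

away_pts_sum=57152, away_pts_sum2=20266, quarter_min=2084

[away_pts_sum: away_pts < 92]
game_id=300: ✗
game_id=301: ✗
game_id=302: ✗
game_id=303: ✓ → 6384
game_id=304: ✓ → 9129
game_id=305: ✓ → 4753
game_id=306: ✓ → 13336
game_id=307: ✗
game_id=308: ✓ → 13408
game_id=309: ✓ → 6147
game_id=310: ✓ → 3995
away_pts_sum = 6384 + 9129 + 4753 + 13336 + 13408 + 6147 + 3995 = 57152
—
[away_pts_sum2: away_pts < 80 AND quarter >= 3]
game_id=300: ✗
game_id=301: ✗
game_id=302: ✗
game_id=303: ✓ → 6384
game_id=304: ✓ → 9129
game_id=305: ✓ → 4753
game_id=306: ✗
game_id=307: ✗
game_id=308: ✗
game_id=309: ✗
game_id=310: ✗
away_pts_sum2 = 6384 + 9129 + 4753 = 20266
—
[quarter_min: quarter < 2]
game_id=300: ✓ → 2084
game_id=301: ✗
game_id=302: ✗
game_id=303: ✗
game_id=304: ✗
game_id=305: ✗
game_id=306: ✗
game_id=307: ✗
game_id=308: ✗
game_id=309: ✗
game_id=310: ✓ → 3995
quarter_min = MIN(2084, 3995) = 2084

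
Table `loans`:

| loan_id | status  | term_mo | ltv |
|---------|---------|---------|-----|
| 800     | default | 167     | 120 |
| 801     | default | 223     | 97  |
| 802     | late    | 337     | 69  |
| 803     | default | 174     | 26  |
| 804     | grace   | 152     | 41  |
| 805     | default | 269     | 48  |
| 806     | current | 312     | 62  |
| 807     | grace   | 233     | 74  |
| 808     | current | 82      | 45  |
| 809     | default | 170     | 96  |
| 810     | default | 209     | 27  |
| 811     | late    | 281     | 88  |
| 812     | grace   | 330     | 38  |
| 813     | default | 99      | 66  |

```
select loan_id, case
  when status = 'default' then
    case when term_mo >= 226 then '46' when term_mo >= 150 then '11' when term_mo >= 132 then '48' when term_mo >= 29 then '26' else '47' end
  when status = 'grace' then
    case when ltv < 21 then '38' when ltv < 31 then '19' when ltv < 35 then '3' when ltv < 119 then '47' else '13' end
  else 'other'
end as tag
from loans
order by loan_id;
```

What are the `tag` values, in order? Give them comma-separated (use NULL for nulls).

11, 11, other, 11, 47, 46, other, 47, other, 11, 11, other, 47, 26

loan_id=800: status='default' → inner[term_mo >= 150] → 11
loan_id=801: status='default' → inner[term_mo >= 150] → 11
loan_id=802: status='late' → outer ELSE → other
loan_id=803: status='default' → inner[term_mo >= 150] → 11
loan_id=804: status='grace' → inner[ltv < 119] → 47
loan_id=805: status='default' → inner[term_mo >= 226] → 46
loan_id=806: status='current' → outer ELSE → other
loan_id=807: status='grace' → inner[ltv < 119] → 47
loan_id=808: status='current' → outer ELSE → other
loan_id=809: status='default' → inner[term_mo >= 150] → 11
loan_id=810: status='default' → inner[term_mo >= 150] → 11
loan_id=811: status='late' → outer ELSE → other
loan_id=812: status='grace' → inner[ltv < 119] → 47
loan_id=813: status='default' → inner[term_mo >= 29] → 26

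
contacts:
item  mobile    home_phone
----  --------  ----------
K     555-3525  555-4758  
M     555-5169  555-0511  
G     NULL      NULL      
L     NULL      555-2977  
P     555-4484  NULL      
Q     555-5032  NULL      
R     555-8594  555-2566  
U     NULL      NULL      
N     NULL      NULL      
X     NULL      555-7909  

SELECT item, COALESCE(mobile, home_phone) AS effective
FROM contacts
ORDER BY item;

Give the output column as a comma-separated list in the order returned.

NULL, 555-3525, 555-2977, 555-5169, NULL, 555-4484, 555-5032, 555-8594, NULL, 555-7909

item=G: mobile=NULL, home_phone=NULL (all NULL) → NULL
item=K: mobile=555-3525 → 555-3525
item=L: mobile=NULL, home_phone=555-2977 → 555-2977
item=M: mobile=555-5169 → 555-5169
item=N: mobile=NULL, home_phone=NULL (all NULL) → NULL
item=P: mobile=555-4484 → 555-4484
item=Q: mobile=555-5032 → 555-5032
item=R: mobile=555-8594 → 555-8594
item=U: mobile=NULL, home_phone=NULL (all NULL) → NULL
item=X: mobile=NULL, home_phone=555-7909 → 555-7909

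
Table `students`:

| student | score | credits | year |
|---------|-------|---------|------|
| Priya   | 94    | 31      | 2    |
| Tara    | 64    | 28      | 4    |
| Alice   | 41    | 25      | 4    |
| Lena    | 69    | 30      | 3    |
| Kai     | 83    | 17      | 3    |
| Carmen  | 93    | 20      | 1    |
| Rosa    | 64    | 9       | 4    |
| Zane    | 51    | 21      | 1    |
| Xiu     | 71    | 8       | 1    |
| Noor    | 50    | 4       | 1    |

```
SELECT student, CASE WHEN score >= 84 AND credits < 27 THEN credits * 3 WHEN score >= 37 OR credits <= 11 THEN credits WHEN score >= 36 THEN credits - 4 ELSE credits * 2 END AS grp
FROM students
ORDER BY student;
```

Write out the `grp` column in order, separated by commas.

25, 60, 17, 30, 4, 31, 9, 28, 8, 21

student=Alice: score >= 37 OR credits <= 11 → 25
student=Carmen: score >= 84 AND credits < 27 → 60
student=Kai: score >= 37 OR credits <= 11 → 17
student=Lena: score >= 37 OR credits <= 11 → 30
student=Noor: score >= 37 OR credits <= 11 → 4
student=Priya: score >= 37 OR credits <= 11 → 31
student=Rosa: score >= 37 OR credits <= 11 → 9
student=Tara: score >= 37 OR credits <= 11 → 28
student=Xiu: score >= 37 OR credits <= 11 → 8
student=Zane: score >= 37 OR credits <= 11 → 21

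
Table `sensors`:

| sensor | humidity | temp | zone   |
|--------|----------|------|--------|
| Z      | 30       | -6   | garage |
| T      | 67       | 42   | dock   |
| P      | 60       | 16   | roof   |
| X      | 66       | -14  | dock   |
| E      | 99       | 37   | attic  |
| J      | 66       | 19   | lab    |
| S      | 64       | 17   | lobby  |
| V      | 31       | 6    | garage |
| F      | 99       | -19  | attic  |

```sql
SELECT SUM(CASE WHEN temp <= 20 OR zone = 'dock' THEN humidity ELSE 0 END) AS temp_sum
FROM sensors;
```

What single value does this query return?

483

sensor=Z: ✓ → 30
sensor=T: ✓ → 67
sensor=P: ✓ → 60
sensor=X: ✓ → 66
sensor=E: ✗
sensor=J: ✓ → 66
sensor=S: ✓ → 64
sensor=V: ✓ → 31
sensor=F: ✓ → 99
temp_sum = 30 + 67 + 60 + 66 + 66 + 64 + 31 + 99 = 483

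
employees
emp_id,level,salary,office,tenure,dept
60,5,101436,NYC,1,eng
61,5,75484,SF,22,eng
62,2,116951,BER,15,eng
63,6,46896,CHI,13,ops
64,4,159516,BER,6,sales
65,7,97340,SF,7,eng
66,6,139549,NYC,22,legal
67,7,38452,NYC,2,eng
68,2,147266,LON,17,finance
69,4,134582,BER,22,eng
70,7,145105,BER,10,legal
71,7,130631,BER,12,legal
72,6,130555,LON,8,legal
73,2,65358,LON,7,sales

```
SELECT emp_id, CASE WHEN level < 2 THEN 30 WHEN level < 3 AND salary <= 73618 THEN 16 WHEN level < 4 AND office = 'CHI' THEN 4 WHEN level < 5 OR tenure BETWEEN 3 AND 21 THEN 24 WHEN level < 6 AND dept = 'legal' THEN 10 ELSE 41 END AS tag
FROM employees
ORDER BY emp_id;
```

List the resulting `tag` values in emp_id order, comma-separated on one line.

41, 41, 24, 24, 24, 24, 41, 41, 24, 24, 24, 24, 24, 16

emp_id=60: ELSE → 41
emp_id=61: ELSE → 41
emp_id=62: level < 5 OR tenure BETWEEN 3 AND 21 → 24
emp_id=63: level < 5 OR tenure BETWEEN 3 AND 21 → 24
emp_id=64: level < 5 OR tenure BETWEEN 3 AND 21 → 24
emp_id=65: level < 5 OR tenure BETWEEN 3 AND 21 → 24
emp_id=66: ELSE → 41
emp_id=67: ELSE → 41
emp_id=68: level < 5 OR tenure BETWEEN 3 AND 21 → 24
emp_id=69: level < 5 OR tenure BETWEEN 3 AND 21 → 24
emp_id=70: level < 5 OR tenure BETWEEN 3 AND 21 → 24
emp_id=71: level < 5 OR tenure BETWEEN 3 AND 21 → 24
emp_id=72: level < 5 OR tenure BETWEEN 3 AND 21 → 24
emp_id=73: level < 3 AND salary <= 73618 → 16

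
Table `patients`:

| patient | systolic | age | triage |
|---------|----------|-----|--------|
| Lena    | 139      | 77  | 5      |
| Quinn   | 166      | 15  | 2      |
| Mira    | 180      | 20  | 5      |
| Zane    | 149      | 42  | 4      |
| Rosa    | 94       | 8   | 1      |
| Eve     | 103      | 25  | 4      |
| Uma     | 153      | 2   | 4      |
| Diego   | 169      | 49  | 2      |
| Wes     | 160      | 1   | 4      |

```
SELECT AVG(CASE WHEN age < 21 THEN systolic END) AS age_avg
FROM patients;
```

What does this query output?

150.6

patient=Lena: ✗
patient=Quinn: ✓ → 166
patient=Mira: ✓ → 180
patient=Zane: ✗
patient=Rosa: ✓ → 94
patient=Eve: ✗
patient=Uma: ✓ → 153
patient=Diego: ✗
patient=Wes: ✓ → 160
age_avg = (166 + 180 + 94 + 153 + 160) / 5 = 150.6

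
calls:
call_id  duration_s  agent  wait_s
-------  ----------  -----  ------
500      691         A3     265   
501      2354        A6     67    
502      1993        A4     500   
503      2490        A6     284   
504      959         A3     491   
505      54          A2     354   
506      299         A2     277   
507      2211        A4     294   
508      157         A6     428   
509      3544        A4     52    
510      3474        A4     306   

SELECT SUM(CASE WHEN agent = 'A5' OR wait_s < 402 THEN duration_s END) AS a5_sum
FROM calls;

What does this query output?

15117

call_id=500: ✓ → 691
call_id=501: ✓ → 2354
call_id=502: ✗
call_id=503: ✓ → 2490
call_id=504: ✗
call_id=505: ✓ → 54
call_id=506: ✓ → 299
call_id=507: ✓ → 2211
call_id=508: ✗
call_id=509: ✓ → 3544
call_id=510: ✓ → 3474
a5_sum = 691 + 2354 + 2490 + 54 + 299 + 2211 + 3544 + 3474 = 15117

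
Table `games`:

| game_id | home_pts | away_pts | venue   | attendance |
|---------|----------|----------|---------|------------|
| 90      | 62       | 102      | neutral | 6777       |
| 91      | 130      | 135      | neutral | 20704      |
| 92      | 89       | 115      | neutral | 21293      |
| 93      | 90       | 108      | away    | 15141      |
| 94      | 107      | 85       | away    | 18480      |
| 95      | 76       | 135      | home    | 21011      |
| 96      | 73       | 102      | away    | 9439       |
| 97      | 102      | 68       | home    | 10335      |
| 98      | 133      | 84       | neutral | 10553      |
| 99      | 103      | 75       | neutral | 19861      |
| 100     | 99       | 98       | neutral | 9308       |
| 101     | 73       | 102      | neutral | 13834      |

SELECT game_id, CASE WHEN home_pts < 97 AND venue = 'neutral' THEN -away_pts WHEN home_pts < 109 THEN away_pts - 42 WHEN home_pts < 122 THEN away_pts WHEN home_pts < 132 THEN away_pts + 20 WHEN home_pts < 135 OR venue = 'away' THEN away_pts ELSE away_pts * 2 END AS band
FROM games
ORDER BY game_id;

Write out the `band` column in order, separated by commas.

-102, 155, -115, 66, 43, 93, 60, 26, 84, 33, 56, -102

game_id=90: home_pts < 97 AND venue = 'neutral' → -102
game_id=91: home_pts < 132 → 155
game_id=92: home_pts < 97 AND venue = 'neutral' → -115
game_id=93: home_pts < 109 → 66
game_id=94: home_pts < 109 → 43
game_id=95: home_pts < 109 → 93
game_id=96: home_pts < 109 → 60
game_id=97: home_pts < 109 → 26
game_id=98: home_pts < 135 OR venue = 'away' → 84
game_id=99: home_pts < 109 → 33
game_id=100: home_pts < 109 → 56
game_id=101: home_pts < 97 AND venue = 'neutral' → -102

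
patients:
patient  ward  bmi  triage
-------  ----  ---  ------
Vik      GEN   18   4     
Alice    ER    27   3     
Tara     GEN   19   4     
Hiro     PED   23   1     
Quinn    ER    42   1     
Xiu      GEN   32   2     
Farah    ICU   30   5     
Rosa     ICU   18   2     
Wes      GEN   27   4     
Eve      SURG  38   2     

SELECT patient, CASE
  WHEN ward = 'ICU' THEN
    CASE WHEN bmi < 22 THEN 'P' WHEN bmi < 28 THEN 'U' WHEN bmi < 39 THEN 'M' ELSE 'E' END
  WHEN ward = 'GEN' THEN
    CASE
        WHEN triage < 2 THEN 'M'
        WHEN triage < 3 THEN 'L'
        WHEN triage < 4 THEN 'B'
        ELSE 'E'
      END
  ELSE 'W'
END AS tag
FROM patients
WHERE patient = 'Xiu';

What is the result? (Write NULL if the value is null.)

L

patient = Xiu: ward=GEN, bmi=32, triage=2.
ward='GEN' → inner[triage < 3] → L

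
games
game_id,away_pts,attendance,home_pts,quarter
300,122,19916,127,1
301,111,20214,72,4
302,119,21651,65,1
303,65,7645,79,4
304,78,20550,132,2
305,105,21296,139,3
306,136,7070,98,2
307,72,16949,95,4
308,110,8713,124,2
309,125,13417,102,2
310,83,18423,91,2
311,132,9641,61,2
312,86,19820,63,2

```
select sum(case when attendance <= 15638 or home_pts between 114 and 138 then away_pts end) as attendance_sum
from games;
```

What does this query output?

768

game_id=300: ✓ → 122
game_id=301: ✗
game_id=302: ✗
game_id=303: ✓ → 65
game_id=304: ✓ → 78
game_id=305: ✗
game_id=306: ✓ → 136
game_id=307: ✗
game_id=308: ✓ → 110
game_id=309: ✓ → 125
game_id=310: ✗
game_id=311: ✓ → 132
game_id=312: ✗
attendance_sum = 122 + 65 + 78 + 136 + 110 + 125 + 132 = 768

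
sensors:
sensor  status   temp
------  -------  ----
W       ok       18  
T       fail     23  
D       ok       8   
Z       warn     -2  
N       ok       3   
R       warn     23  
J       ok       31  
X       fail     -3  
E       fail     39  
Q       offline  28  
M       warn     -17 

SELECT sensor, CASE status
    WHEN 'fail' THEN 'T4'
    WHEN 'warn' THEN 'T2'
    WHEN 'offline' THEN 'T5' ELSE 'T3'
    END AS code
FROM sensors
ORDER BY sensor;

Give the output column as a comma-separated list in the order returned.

T3, T4, T3, T2, T3, T5, T2, T4, T3, T4, T2

sensor=D: ELSE → T3
sensor=E: status='fail' → T4
sensor=J: ELSE → T3
sensor=M: status='warn' → T2
sensor=N: ELSE → T3
sensor=Q: status='offline' → T5
sensor=R: status='warn' → T2
sensor=T: status='fail' → T4
sensor=W: ELSE → T3
sensor=X: status='fail' → T4
sensor=Z: status='warn' → T2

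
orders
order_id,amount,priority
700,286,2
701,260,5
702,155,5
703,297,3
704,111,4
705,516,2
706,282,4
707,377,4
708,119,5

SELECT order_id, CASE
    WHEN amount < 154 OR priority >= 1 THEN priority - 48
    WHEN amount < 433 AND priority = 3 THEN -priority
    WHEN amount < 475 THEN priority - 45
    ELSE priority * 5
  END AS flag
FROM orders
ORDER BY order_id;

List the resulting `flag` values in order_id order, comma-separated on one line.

order_id=700: amount < 154 OR priority >= 1 → -46
order_id=701: amount < 154 OR priority >= 1 → -43
order_id=702: amount < 154 OR priority >= 1 → -43
order_id=703: amount < 154 OR priority >= 1 → -45
order_id=704: amount < 154 OR priority >= 1 → -44
order_id=705: amount < 154 OR priority >= 1 → -46
order_id=706: amount < 154 OR priority >= 1 → -44
order_id=707: amount < 154 OR priority >= 1 → -44
order_id=708: amount < 154 OR priority >= 1 → -43

-46, -43, -43, -45, -44, -46, -44, -44, -43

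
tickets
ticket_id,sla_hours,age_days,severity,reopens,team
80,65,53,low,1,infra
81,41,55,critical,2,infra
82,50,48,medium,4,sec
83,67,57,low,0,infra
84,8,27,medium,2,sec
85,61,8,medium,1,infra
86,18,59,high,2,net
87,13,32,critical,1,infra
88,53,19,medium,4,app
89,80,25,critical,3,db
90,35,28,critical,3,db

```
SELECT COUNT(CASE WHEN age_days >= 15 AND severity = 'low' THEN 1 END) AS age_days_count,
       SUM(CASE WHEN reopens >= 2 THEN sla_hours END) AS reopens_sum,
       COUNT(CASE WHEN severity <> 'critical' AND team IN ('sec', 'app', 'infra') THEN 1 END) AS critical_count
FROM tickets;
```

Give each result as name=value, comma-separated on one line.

[age_days_count: age_days >= 15 AND severity = 'low']
ticket_id=80: ✓ → 1
ticket_id=81: ✗
ticket_id=82: ✗
ticket_id=83: ✓ → 1
ticket_id=84: ✗
ticket_id=85: ✗
ticket_id=86: ✗
ticket_id=87: ✗
ticket_id=88: ✗
ticket_id=89: ✗
ticket_id=90: ✗
age_days_count = COUNT(1, 1) = 2
—
[reopens_sum: reopens >= 2]
ticket_id=80: ✗
ticket_id=81: ✓ → 41
ticket_id=82: ✓ → 50
ticket_id=83: ✗
ticket_id=84: ✓ → 8
ticket_id=85: ✗
ticket_id=86: ✓ → 18
ticket_id=87: ✗
ticket_id=88: ✓ → 53
ticket_id=89: ✓ → 80
ticket_id=90: ✓ → 35
reopens_sum = 41 + 50 + 8 + 18 + 53 + 80 + 35 = 285
—
[critical_count: severity <> 'critical' AND team IN ('sec', 'app', 'infra')]
ticket_id=80: ✓ → 1
ticket_id=81: ✗
ticket_id=82: ✓ → 1
ticket_id=83: ✓ → 1
ticket_id=84: ✓ → 1
ticket_id=85: ✓ → 1
ticket_id=86: ✗
ticket_id=87: ✗
ticket_id=88: ✓ → 1
ticket_id=89: ✗
ticket_id=90: ✗
critical_count = COUNT(1, 1, 1, 1, 1, 1) = 6

age_days_count=2, reopens_sum=285, critical_count=6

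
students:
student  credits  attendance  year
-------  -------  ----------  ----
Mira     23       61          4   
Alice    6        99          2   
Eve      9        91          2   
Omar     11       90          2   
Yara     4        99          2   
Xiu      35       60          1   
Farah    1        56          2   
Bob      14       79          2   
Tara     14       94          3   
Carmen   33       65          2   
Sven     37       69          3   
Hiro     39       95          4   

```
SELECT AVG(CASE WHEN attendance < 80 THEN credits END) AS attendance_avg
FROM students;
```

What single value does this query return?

student=Mira: ✓ → 23
student=Alice: ✗
student=Eve: ✗
student=Omar: ✗
student=Yara: ✗
student=Xiu: ✓ → 35
student=Farah: ✓ → 1
student=Bob: ✓ → 14
student=Tara: ✗
student=Carmen: ✓ → 33
student=Sven: ✓ → 37
student=Hiro: ✗
attendance_avg = (23 + 35 + 1 + 14 + 33 + 37) / 6 = 23.8333333333

23.8333333333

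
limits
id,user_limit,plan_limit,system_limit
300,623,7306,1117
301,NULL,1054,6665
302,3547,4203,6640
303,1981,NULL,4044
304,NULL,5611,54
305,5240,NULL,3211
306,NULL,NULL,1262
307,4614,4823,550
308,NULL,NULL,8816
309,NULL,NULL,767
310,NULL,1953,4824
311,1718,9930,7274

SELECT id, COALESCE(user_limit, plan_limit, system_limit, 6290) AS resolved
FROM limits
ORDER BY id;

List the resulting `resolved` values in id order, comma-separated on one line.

id=300: user_limit=623 → 623
id=301: user_limit=NULL, plan_limit=1054 → 1054
id=302: user_limit=3547 → 3547
id=303: user_limit=1981 → 1981
id=304: user_limit=NULL, plan_limit=5611 → 5611
id=305: user_limit=5240 → 5240
id=306: user_limit=NULL, plan_limit=NULL, system_limit=1262 → 1262
id=307: user_limit=4614 → 4614
id=308: user_limit=NULL, plan_limit=NULL, system_limit=8816 → 8816
id=309: user_limit=NULL, plan_limit=NULL, system_limit=767 → 767
id=310: user_limit=NULL, plan_limit=1953 → 1953
id=311: user_limit=1718 → 1718

623, 1054, 3547, 1981, 5611, 5240, 1262, 4614, 8816, 767, 1953, 1718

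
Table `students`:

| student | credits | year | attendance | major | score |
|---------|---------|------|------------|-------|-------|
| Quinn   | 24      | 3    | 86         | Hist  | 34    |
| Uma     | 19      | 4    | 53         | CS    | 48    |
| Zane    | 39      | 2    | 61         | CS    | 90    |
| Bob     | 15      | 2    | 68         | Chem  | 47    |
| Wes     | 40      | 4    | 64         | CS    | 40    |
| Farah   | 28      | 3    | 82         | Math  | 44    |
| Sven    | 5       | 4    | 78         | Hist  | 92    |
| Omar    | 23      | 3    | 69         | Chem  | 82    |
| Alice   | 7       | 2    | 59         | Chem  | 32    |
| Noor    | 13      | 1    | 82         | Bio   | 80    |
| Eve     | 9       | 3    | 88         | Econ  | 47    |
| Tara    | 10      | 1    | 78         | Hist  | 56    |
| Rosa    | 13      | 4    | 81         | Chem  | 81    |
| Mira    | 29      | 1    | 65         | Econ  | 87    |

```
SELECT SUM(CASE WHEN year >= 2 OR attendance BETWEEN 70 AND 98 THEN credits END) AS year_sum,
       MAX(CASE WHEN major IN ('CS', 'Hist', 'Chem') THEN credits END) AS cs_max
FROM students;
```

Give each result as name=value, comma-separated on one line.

[year_sum: year >= 2 OR attendance BETWEEN 70 AND 98]
student=Quinn: ✓ → 24
student=Uma: ✓ → 19
student=Zane: ✓ → 39
student=Bob: ✓ → 15
student=Wes: ✓ → 40
student=Farah: ✓ → 28
student=Sven: ✓ → 5
student=Omar: ✓ → 23
student=Alice: ✓ → 7
student=Noor: ✓ → 13
student=Eve: ✓ → 9
student=Tara: ✓ → 10
student=Rosa: ✓ → 13
student=Mira: ✗
year_sum = 24 + 19 + 39 + 15 + 40 + 28 + 5 + 23 + 7 + 13 + 9 + 10 + 13 = 245
—
[cs_max: major IN ('CS', 'Hist', 'Chem')]
student=Quinn: ✓ → 24
student=Uma: ✓ → 19
student=Zane: ✓ → 39
student=Bob: ✓ → 15
student=Wes: ✓ → 40
student=Farah: ✗
student=Sven: ✓ → 5
student=Omar: ✓ → 23
student=Alice: ✓ → 7
student=Noor: ✗
student=Eve: ✗
student=Tara: ✓ → 10
student=Rosa: ✓ → 13
student=Mira: ✗
cs_max = MAX(24, 19, 39, 15, 40, 5, 23, 7, 10, 13) = 40

year_sum=245, cs_max=40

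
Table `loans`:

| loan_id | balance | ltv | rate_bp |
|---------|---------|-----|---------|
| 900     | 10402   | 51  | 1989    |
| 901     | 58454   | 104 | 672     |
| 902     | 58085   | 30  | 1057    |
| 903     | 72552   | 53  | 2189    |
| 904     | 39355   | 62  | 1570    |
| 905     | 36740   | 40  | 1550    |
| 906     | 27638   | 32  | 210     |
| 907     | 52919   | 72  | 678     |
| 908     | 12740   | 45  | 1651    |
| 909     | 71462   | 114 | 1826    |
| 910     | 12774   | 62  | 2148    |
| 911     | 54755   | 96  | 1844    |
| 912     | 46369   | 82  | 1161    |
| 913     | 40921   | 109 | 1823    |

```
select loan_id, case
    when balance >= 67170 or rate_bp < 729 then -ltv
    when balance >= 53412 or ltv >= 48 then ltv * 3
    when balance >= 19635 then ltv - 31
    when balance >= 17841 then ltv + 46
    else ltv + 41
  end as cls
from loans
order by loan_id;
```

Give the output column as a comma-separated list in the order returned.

153, -104, 90, -53, 186, 9, -32, -72, 86, -114, 186, 288, 246, 327

loan_id=900: balance >= 53412 or ltv >= 48 → 153
loan_id=901: balance >= 67170 or rate_bp < 729 → -104
loan_id=902: balance >= 53412 or ltv >= 48 → 90
loan_id=903: balance >= 67170 or rate_bp < 729 → -53
loan_id=904: balance >= 53412 or ltv >= 48 → 186
loan_id=905: balance >= 19635 → 9
loan_id=906: balance >= 67170 or rate_bp < 729 → -32
loan_id=907: balance >= 67170 or rate_bp < 729 → -72
loan_id=908: ELSE → 86
loan_id=909: balance >= 67170 or rate_bp < 729 → -114
loan_id=910: balance >= 53412 or ltv >= 48 → 186
loan_id=911: balance >= 53412 or ltv >= 48 → 288
loan_id=912: balance >= 53412 or ltv >= 48 → 246
loan_id=913: balance >= 53412 or ltv >= 48 → 327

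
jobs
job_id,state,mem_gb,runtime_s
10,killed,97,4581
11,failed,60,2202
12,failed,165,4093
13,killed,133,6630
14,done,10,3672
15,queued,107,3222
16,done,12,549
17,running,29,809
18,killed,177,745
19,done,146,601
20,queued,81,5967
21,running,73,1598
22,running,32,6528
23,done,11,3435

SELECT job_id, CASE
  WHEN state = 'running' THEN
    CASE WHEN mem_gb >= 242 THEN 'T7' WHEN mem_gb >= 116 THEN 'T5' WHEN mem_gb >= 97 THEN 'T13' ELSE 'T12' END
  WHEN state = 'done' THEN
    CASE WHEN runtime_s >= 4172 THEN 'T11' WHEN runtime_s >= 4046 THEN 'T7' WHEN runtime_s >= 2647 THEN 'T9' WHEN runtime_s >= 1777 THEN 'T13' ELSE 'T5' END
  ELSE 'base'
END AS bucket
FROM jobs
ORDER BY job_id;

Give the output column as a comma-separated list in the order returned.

base, base, base, base, T9, base, T5, T12, base, T5, base, T12, T12, T9

job_id=10: state='killed' → outer ELSE → base
job_id=11: state='failed' → outer ELSE → base
job_id=12: state='failed' → outer ELSE → base
job_id=13: state='killed' → outer ELSE → base
job_id=14: state='done' → inner[runtime_s >= 2647] → T9
job_id=15: state='queued' → outer ELSE → base
job_id=16: state='done' → inner[ELSE] → T5
job_id=17: state='running' → inner[ELSE] → T12
job_id=18: state='killed' → outer ELSE → base
job_id=19: state='done' → inner[ELSE] → T5
job_id=20: state='queued' → outer ELSE → base
job_id=21: state='running' → inner[ELSE] → T12
job_id=22: state='running' → inner[ELSE] → T12
job_id=23: state='done' → inner[runtime_s >= 2647] → T9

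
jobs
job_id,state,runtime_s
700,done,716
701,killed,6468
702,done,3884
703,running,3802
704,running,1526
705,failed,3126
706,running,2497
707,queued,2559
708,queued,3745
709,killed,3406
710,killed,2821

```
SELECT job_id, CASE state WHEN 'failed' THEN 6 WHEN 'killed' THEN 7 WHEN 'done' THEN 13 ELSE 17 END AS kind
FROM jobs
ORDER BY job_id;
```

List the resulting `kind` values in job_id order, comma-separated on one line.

13, 7, 13, 17, 17, 6, 17, 17, 17, 7, 7

job_id=700: state='done' → 13
job_id=701: state='killed' → 7
job_id=702: state='done' → 13
job_id=703: ELSE → 17
job_id=704: ELSE → 17
job_id=705: state='failed' → 6
job_id=706: ELSE → 17
job_id=707: ELSE → 17
job_id=708: ELSE → 17
job_id=709: state='killed' → 7
job_id=710: state='killed' → 7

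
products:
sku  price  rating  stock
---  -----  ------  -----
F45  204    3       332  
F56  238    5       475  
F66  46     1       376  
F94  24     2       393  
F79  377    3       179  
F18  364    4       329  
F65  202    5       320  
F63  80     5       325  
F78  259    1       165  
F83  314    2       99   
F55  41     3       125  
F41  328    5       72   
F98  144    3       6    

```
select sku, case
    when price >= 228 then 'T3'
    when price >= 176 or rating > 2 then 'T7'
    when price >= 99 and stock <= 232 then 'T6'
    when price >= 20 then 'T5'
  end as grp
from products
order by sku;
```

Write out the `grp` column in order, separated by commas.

sku=F18: price >= 228 → T3
sku=F41: price >= 228 → T3
sku=F45: price >= 176 or rating > 2 → T7
sku=F55: price >= 176 or rating > 2 → T7
sku=F56: price >= 228 → T3
sku=F63: price >= 176 or rating > 2 → T7
sku=F65: price >= 176 or rating > 2 → T7
sku=F66: price >= 20 → T5
sku=F78: price >= 228 → T3
sku=F79: price >= 228 → T3
sku=F83: price >= 228 → T3
sku=F94: price >= 20 → T5
sku=F98: price >= 176 or rating > 2 → T7

T3, T3, T7, T7, T3, T7, T7, T5, T3, T3, T3, T5, T7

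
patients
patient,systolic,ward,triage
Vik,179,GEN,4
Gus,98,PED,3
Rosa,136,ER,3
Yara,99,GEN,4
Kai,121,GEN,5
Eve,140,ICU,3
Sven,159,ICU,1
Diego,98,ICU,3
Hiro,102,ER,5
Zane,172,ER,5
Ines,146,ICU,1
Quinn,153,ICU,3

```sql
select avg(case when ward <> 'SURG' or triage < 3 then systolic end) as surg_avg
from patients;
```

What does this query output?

patient=Vik: ✓ → 179
patient=Gus: ✓ → 98
patient=Rosa: ✓ → 136
patient=Yara: ✓ → 99
patient=Kai: ✓ → 121
patient=Eve: ✓ → 140
patient=Sven: ✓ → 159
patient=Diego: ✓ → 98
patient=Hiro: ✓ → 102
patient=Zane: ✓ → 172
patient=Ines: ✓ → 146
patient=Quinn: ✓ → 153
surg_avg = (179 + 98 + 136 + 99 + 121 + 140 + 159 + 98 + 102 + 172 + 146 + 153) / 12 = 133.5833333333

133.5833333333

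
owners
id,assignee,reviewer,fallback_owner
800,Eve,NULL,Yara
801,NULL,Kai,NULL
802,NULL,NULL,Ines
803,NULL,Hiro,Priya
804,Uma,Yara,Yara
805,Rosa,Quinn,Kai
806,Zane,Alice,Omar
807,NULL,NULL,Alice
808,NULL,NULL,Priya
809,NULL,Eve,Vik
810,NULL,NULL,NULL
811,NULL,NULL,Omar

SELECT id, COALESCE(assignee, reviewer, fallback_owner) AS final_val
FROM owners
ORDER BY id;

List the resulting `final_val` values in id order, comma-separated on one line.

id=800: assignee=Eve → Eve
id=801: assignee=NULL, reviewer=Kai → Kai
id=802: assignee=NULL, reviewer=NULL, fallback_owner=Ines → Ines
id=803: assignee=NULL, reviewer=Hiro → Hiro
id=804: assignee=Uma → Uma
id=805: assignee=Rosa → Rosa
id=806: assignee=Zane → Zane
id=807: assignee=NULL, reviewer=NULL, fallback_owner=Alice → Alice
id=808: assignee=NULL, reviewer=NULL, fallback_owner=Priya → Priya
id=809: assignee=NULL, reviewer=Eve → Eve
id=810: assignee=NULL, reviewer=NULL, fallback_owner=NULL (all NULL) → NULL
id=811: assignee=NULL, reviewer=NULL, fallback_owner=Omar → Omar

Eve, Kai, Ines, Hiro, Uma, Rosa, Zane, Alice, Priya, Eve, NULL, Omar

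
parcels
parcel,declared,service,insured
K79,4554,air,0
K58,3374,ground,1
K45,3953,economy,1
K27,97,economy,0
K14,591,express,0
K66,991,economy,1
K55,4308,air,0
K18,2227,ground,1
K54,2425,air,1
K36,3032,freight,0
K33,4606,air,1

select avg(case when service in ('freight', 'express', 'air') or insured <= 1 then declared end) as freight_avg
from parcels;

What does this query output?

parcel=K79: ✓ → 4554
parcel=K58: ✓ → 3374
parcel=K45: ✓ → 3953
parcel=K27: ✓ → 97
parcel=K14: ✓ → 591
parcel=K66: ✓ → 991
parcel=K55: ✓ → 4308
parcel=K18: ✓ → 2227
parcel=K54: ✓ → 2425
parcel=K36: ✓ → 3032
parcel=K33: ✓ → 4606
freight_avg = (4554 + 3374 + 3953 + 97 + 591 + 991 + 4308 + 2227 + 2425 + 3032 + 4606) / 11 = 2741.6363636364

2741.6363636364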